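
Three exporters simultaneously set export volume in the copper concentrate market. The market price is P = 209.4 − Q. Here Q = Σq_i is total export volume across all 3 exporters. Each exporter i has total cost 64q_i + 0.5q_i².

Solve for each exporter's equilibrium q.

A representative exporter's profit is π_i = q_i(209.4 − Q) − 64q_i − 0.5q_i², with Q = q_i + Σ_{j≠i} q_j.
First-order condition: 145.4 − 3q_i − Σ_{j≠i} q_j = 0.
Imposing symmetry (q_j = q for all j) turns Σ_{j≠i} q_j into 2q, so 145.4 = 5q and q = 29.08.

29.08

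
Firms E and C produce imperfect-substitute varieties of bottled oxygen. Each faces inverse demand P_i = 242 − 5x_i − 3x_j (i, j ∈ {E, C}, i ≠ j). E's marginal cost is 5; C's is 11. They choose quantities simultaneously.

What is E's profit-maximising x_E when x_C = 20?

Firm E's profit: π = x_E(242 − 5x_E − 3x_C) − 5x_E.
∂π/∂x_E = 237 − 10x_E − 3x_C = 0 ⇒ x_E = 23.7 − 0.3x_C.
At x_C = 20: x_E = 23.7 − 0.3·20 = 17.7.

17.7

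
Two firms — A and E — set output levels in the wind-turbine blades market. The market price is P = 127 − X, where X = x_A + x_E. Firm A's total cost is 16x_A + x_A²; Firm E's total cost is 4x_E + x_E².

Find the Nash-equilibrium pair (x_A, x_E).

Firm A's profit: π = x_A(127 − (x_A + x_E)) − 16x_A − x_A².
∂π/∂x_A = 111 − 4x_A − x_E = 0, so x_A = 27.75 − 0.25x_E.
By the same steps for E: x_E = 30.75 − 0.25x_A.
Solving the two reaction functions simultaneously: (1 − (−0.25)(−0.25))x_A = 27.75 − 0.25·30.75, so 0.9375x_A = 20.0625 and x_A = 21.4.
Then x_E = 30.75 − 0.25·21.4 = 25.4.

21.4, 25.4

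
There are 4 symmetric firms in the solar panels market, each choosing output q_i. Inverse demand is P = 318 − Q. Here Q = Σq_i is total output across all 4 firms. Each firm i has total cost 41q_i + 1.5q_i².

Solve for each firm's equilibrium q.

34.625

A representative firm's profit is π_i = q_i(318 − Q) − 41q_i − 1.5q_i², with Q = q_i + Σ_{j≠i} q_j.
First-order condition: 277 − 5q_i − Σ_{j≠i} q_j = 0.
Imposing symmetry (q_j = q for all j) turns Σ_{j≠i} q_j into 3q, so 277 = 8q and q = 34.625.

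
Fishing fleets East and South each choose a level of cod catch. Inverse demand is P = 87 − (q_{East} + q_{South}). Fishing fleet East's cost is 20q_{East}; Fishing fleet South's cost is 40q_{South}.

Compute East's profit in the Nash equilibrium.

Fishing fleet East's profit: π = q_{East}(87 − (q_{East} + q_{South})) − 20q_{East}.
∂π/∂q_{East} = 67 − 2q_{East} − q_{South} = 0, so q_{East} = 33.5 − 0.5q_{South}.
By the same steps for South: q_{South} = 23.5 − 0.5q_{East}.
Substituting the second reaction function into the first: q_{East} = 33.5 − 0.5(23.5 − 0.5q_{East}), which gives 0.75q_{East} = 21.75 ⇒ q_{East} = 29.
Then q_{South} = 23.5 − 0.5·29 = 9.
Price P = 87 − 38 = 49.
East's profit: (49 − 20)·29 = 841.

841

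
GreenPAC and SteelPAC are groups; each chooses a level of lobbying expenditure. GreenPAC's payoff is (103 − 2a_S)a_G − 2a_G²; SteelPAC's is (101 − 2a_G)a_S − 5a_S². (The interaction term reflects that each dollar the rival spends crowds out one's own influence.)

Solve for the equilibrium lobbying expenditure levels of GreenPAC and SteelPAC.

23, 5.5

Expanding GreenPAC's payoff: 103a_G − 2a_Sa_G − 2a_G².
∂π/∂a_G = 103 − 2a_S − 4a_G = 0, so a_G = 25.75 − 0.5a_S.
Likewise for SteelPAC: a_S = 10.1 − 0.2a_G.
Substituting the second reaction function into the first: a_G = 25.75 − 0.5(10.1 − 0.2a_G), which gives 0.9a_G = 20.7 ⇒ a_G = 23.
Then a_S = 10.1 − 0.2·23 = 5.5.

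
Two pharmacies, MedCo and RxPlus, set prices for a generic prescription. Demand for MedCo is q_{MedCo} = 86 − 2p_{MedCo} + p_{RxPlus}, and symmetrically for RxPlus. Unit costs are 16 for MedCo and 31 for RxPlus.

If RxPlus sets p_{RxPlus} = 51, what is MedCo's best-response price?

42.25

MedCo's profit: π = (p_{MedCo} − 16)(86 − 2p_{MedCo} + p_{RxPlus}).
∂π/∂p_{MedCo} = 118 − 4p_{MedCo} + p_{RxPlus} = 0 ⇒ p_{MedCo} = 29.5 + 0.25p_{RxPlus}.
At p_{RxPlus} = 51: p_{MedCo} = 29.5 + 0.25·51 = 42.25.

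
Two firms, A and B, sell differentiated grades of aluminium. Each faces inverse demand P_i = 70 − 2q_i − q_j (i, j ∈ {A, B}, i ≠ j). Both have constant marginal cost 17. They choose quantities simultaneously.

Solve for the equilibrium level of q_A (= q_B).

10.6

Firm A's profit: π = q_A(70 − 2q_A − q_B) − 17q_A.
∂π/∂q_A = 53 − 4q_A − q_B = 0 ⇒ q_A = 13.25 − 0.25q_B.
Setting q_A = q_B in the reaction function: q_A = 13.25 − 0.25q_A, so q_A = 13.25 / 1.25 = 10.6.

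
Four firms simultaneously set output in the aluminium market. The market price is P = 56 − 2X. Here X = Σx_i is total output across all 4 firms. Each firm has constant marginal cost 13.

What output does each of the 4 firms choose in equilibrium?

A representative firm's profit is π_i = x_i(56 − 2X) − 13x_i, with X = x_i + Σ_{j≠i} x_j.
First-order condition: 43 − 4x_i − 2Σ_{j≠i} x_j = 0.
With identical firms, set every x_j = x: then 43 − 4x − 6x = 0, i.e. x = 43/10 = 4.3.

4.3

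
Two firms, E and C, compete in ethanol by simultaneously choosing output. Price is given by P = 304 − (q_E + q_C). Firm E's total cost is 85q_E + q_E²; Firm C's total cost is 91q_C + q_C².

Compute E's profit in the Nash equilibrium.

Firm E's profit: π = q_E(304 − (q_E + q_C)) − 85q_E − q_E².
∂π/∂q_E = 219 − 4q_E − q_C = 0, so q_E = 54.75 − 0.25q_C.
By the same steps for C: q_C = 53.25 − 0.25q_E.
Solving the two reaction functions simultaneously: (1 − (−0.25)(−0.25))q_E = 54.75 − 0.25·53.25, so 0.9375q_E = 41.4375 and q_E = 44.2.
Then q_C = 53.25 − 0.25·44.2 = 42.2.
Price P = 304 − 86.4 = 217.6.
E's profit: (217.6 − 85)·44.2 − (44.2)² = 3907.28.

3907.28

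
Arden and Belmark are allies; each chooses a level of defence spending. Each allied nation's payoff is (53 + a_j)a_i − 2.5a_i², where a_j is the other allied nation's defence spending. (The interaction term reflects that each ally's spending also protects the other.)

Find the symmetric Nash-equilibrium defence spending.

13.25

Arden's payoff is (53 + a_B)a_A − 2.5a_A².
∂π/∂a_A = 53 + a_B − 5a_A = 0, so a_A = 10.6 + 0.2a_B.
Setting a_A = a_B in the reaction function: a_A = 10.6 + 0.2a_A, so a_A = 10.6 / 0.8 = 13.25.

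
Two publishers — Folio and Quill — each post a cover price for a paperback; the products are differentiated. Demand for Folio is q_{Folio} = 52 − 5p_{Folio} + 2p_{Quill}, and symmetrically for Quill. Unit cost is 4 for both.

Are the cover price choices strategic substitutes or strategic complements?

Folio's profit: π = (p_{Folio} − 4)(52 − 5p_{Folio} + 2p_{Quill}).
∂π/∂p_{Folio} = 72 − 10p_{Folio} + 2p_{Quill} = 0 ⇒ p_{Folio} = 7.2 + 0.2p_{Quill}.
The best-response slope dp_{Folio}/dp_{Quill} = 0.2 > 0: the reaction function is upward-sloping, so the choices are strategic complements.

strategic complements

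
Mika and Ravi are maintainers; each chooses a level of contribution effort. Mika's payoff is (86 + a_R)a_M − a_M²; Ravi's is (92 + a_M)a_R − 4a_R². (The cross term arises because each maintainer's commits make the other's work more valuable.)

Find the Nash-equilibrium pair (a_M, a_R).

52, 18

Expanding Mika's payoff: 86a_M + a_Ra_M − a_M².
∂π/∂a_M = 86 + a_R − 2a_M = 0, so a_M = 43 + 0.5a_R.
Likewise for Ravi: a_R = 11.5 + 0.125a_M.
Solving the two reaction functions simultaneously: (1 − (0.5)(0.125))a_M = 43 + 0.5·11.5, so 0.9375a_M = 48.75 and a_M = 52.
Then a_R = 11.5 + 0.125·52 = 18.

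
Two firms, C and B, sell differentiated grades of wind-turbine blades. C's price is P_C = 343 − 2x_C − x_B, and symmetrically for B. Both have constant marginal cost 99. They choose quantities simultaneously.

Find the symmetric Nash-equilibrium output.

48.8

Firm C's profit: π = x_C(343 − 2x_C − x_B) − 99x_C.
∂π/∂x_C = 244 − 4x_C − x_B = 0 ⇒ x_C = 61 − 0.25x_B.
By symmetry x_B = x_C; substituting into the reaction function, 1.25x_C = 61 and x_C = 48.8.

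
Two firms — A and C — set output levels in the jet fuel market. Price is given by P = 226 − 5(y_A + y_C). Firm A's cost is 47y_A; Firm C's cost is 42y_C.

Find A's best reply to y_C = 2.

Firm A's profit: π = y_A(226 − 5(y_A + y_C)) − 47y_A.
∂π/∂y_A = 179 − 10y_A − 5y_C = 0, so y_A = 17.9 − 0.5y_C.
At y_C = 2: y_A = 17.9 − 0.5·2 = 16.9.

16.9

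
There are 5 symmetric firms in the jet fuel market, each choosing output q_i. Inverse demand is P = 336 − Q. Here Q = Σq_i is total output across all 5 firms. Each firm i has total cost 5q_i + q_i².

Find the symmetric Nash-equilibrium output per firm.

41.375

A representative firm's profit is π_i = q_i(336 − Q) − 5q_i − q_i², with Q = q_i + Σ_{j≠i} q_j.
First-order condition: 331 − 4q_i − Σ_{j≠i} q_j = 0.
Imposing symmetry (q_j = q for all j) turns Σ_{j≠i} q_j into 4q, so 331 = 8q and q = 41.375.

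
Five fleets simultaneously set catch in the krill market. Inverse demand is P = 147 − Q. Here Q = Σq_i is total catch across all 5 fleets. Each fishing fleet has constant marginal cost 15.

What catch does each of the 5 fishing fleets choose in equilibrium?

A representative fishing fleet's profit is π_i = q_i(147 − Q) − 15q_i, with Q = q_i + Σ_{j≠i} q_j.
First-order condition: 132 − 2q_i − Σ_{j≠i} q_j = 0.
With identical fishing fleets, set every q_j = q: then 132 − 2q − 4q = 0, i.e. q = 132/6 = 22.

22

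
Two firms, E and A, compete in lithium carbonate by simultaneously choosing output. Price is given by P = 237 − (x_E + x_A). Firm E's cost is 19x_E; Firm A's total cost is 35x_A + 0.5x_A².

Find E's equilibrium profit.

8172.16

Firm E's profit: π = x_E(237 − (x_E + x_A)) − 19x_E.
∂π/∂x_E = 218 − 2x_E − x_A = 0, so x_E = 109 − 0.5x_A.
For A: ∂π/∂x_A = 202 − 3x_A − x_E = 0 ⇒ x_A = 202/3 − (1/3)x_E.
Solving the two reaction functions simultaneously: (1 − (−0.5)(−1/3))x_E = 109 − 0.5·(202/3), so (5/6)x_E = 226/3 and x_E = 90.4.
Then x_A = 202/3 − (1/3)·90.4 = 37.2.
Price P = 237 − 127.6 = 109.4.
E's profit: (109.4 − 19)·90.4 = 8172.16.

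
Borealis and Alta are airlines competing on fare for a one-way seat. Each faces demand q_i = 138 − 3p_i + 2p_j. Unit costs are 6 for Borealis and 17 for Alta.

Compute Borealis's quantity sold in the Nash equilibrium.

105.1875

Borealis's profit: π = (p_{Borealis} − 6)(138 − 3p_{Borealis} + 2p_{Alta}).
∂π/∂p_{Borealis} = 156 − 6p_{Borealis} + 2p_{Alta} = 0 ⇒ p_{Borealis} = 26 + (1/3)p_{Alta}.
Similarly p_{Alta} = 31.5 + (1/3)p_{Borealis}.
Solving the two reaction functions simultaneously: (1 − (1/3)(1/3))p_{Borealis} = 26 + (1/3)·31.5, so (8/9)p_{Borealis} = 36.5 and p_{Borealis} = 41.0625.
Then p_{Alta} = 31.5 + (1/3)·41.0625 = 45.1875.
q_{Borealis} = 138 − 3·41.0625 + 2·45.1875 = 105.1875.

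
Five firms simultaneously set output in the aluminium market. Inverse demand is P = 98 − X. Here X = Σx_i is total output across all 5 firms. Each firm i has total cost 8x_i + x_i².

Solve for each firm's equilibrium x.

11.25

A representative firm's profit is π_i = x_i(98 − X) − 8x_i − x_i², with X = x_i + Σ_{j≠i} x_j.
First-order condition: 90 − 4x_i − Σ_{j≠i} x_j = 0.
With identical firms, set every x_j = x: then 90 − 4x − 4x = 0, i.e. x = 90/8 = 11.25.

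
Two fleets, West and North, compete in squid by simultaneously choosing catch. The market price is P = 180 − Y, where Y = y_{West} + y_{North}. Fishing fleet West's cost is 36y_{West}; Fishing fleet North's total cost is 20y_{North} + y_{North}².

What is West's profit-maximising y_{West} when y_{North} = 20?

Fishing fleet West's profit: π = y_{West}(180 − (y_{West} + y_{North})) − 36y_{West}.
∂π/∂y_{West} = 144 − 2y_{West} − y_{North} = 0, so y_{West} = 72 − 0.5y_{North}.
At y_{North} = 20: y_{West} = 72 − 0.5·20 = 62.

62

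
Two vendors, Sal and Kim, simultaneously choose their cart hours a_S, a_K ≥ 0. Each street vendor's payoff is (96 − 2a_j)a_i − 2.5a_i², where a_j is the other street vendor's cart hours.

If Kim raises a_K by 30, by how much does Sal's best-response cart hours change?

-12

Sal's payoff is (96 − 2a_K)a_S − 2.5a_S².
∂π/∂a_S = 96 − 2a_K − 5a_S = 0, so a_S = 19.2 − 0.4a_K.
The reaction-function slope is −0.4, so a 30-unit rise in a_K moves a_S by −0.4 × 30 = −12. Sal's best response falls — the actions are strategic substitutes.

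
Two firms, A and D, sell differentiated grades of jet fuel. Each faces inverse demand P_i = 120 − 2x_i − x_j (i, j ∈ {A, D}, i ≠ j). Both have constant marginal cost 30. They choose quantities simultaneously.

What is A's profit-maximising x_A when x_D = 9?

20.25

Firm A's profit: π = x_A(120 − 2x_A − x_D) − 30x_A.
∂π/∂x_A = 90 − 4x_A − x_D = 0 ⇒ x_A = 22.5 − 0.25x_D.
At x_D = 9: x_A = 22.5 − 0.25·9 = 20.25.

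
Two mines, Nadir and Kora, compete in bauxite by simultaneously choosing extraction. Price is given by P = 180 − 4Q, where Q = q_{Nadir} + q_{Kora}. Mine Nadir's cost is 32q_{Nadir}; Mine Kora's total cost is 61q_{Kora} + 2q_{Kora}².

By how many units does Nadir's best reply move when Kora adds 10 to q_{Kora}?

Mine Nadir's profit: π = q_{Nadir}(180 − 4(q_{Nadir} + q_{Kora})) − 32q_{Nadir}.
∂π/∂q_{Nadir} = 148 − 8q_{Nadir} − 4q_{Kora} = 0, so q_{Nadir} = 18.5 − 0.5q_{Kora}.
The reaction-function slope is −0.5, so a 10-unit rise in q_{Kora} moves q_{Nadir} by −0.5 × 10 = −5. Nadir's best response falls — the actions are strategic substitutes.

-5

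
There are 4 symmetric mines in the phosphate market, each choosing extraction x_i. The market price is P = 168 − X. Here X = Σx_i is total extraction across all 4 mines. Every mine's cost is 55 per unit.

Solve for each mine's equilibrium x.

A representative mine's profit is π_i = x_i(168 − X) − 55x_i, with X = x_i + Σ_{j≠i} x_j.
First-order condition: 113 − 2x_i − Σ_{j≠i} x_j = 0.
In a symmetric equilibrium every mine chooses the same x, so Σ_{j≠i} x_j = 3x. The condition becomes 113 − 5x = 0, giving x = 113/5 = 22.6.

22.6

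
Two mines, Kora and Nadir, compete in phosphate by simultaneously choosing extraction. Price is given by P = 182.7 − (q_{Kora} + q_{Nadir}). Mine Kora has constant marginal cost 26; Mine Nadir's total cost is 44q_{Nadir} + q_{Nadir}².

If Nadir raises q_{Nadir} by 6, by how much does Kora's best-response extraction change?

Mine Kora's profit: π = q_{Kora}(182.7 − (q_{Kora} + q_{Nadir})) − 26q_{Kora}.
∂π/∂q_{Kora} = 156.7 − 2q_{Kora} − q_{Nadir} = 0, so q_{Kora} = 78.35 − 0.5q_{Nadir}.
The reaction-function slope is −0.5, so a 6-unit rise in q_{Nadir} moves q_{Kora} by −0.5 × 6 = −3. Kora's best response falls — the actions are strategic substitutes.

-3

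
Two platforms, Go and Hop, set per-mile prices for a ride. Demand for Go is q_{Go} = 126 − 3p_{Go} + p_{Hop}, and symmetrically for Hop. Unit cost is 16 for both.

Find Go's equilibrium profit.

1060.32

Go's profit: π = (p_{Go} − 16)(126 − 3p_{Go} + p_{Hop}).
∂π/∂p_{Go} = 174 − 6p_{Go} + p_{Hop} = 0 ⇒ p_{Go} = 29 + (1/6)p_{Hop}.
Setting p_{Go} = p_{Hop} in the reaction function: p_{Go} = 29 + (1/6)p_{Go}, so p_{Go} = 29 / (5/6) = 34.8.
q_{Go} = 126 − 3·34.8 + 34.8 = 56.4.
Profit = (34.8 − 16)·56.4 = 1060.32.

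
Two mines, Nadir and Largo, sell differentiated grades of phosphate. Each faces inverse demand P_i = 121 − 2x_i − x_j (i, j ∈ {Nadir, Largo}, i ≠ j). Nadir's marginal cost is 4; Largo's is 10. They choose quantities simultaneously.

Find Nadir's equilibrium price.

51.6

Mine Nadir's profit: π = x_{Nadir}(121 − 2x_{Nadir} − x_{Largo}) − 4x_{Nadir}.
∂π/∂x_{Nadir} = 117 − 4x_{Nadir} − x_{Largo} = 0 ⇒ x_{Nadir} = 29.25 − 0.25x_{Largo}.
Similarly x_{Largo} = 27.75 − 0.25x_{Nadir}.
Substituting the second reaction function into the first: x_{Nadir} = 29.25 − 0.25(27.75 − 0.25x_{Nadir}), which gives 0.9375x_{Nadir} = 22.3125 ⇒ x_{Nadir} = 23.8.
Then x_{Largo} = 27.75 − 0.25·23.8 = 21.8.
P_{Nadir} = 121 − 2·23.8 − 21.8 = 51.6.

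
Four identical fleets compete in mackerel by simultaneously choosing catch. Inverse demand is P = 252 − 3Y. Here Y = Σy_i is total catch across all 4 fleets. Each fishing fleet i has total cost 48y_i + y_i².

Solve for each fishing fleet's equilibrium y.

12

A representative fishing fleet's profit is π_i = y_i(252 − 3Y) − 48y_i − y_i², with Y = y_i + Σ_{j≠i} y_j.
First-order condition: 204 − 8y_i − 3Σ_{j≠i} y_j = 0.
Imposing symmetry (y_j = y for all j) turns Σ_{j≠i} y_j into 3y, so 204 = 17y and y = 12.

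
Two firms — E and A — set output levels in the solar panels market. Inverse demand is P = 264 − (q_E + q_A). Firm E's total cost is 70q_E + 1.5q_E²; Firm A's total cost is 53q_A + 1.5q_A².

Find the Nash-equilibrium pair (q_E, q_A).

31.625, 35.875

Firm E's profit: π = q_E(264 − (q_E + q_A)) − 70q_E − 1.5q_E².
∂π/∂q_E = 194 − 5q_E − q_A = 0, so q_E = 38.8 − 0.2q_A.
By the same steps for A: q_A = 42.2 − 0.2q_E.
Plugging q_A into E's best response: q_E = 38.8 − 0.2(42.2 − 0.2q_E) ⇒ 0.96q_E = 30.36, so q_E = 31.625.
Then q_A = 42.2 − 0.2·31.625 = 35.875.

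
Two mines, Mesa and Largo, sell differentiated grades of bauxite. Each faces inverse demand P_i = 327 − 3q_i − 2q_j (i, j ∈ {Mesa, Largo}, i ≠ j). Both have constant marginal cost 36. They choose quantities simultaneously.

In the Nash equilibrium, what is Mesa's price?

Mine Mesa's profit: π = q_{Mesa}(327 − 3q_{Mesa} − 2q_{Largo}) − 36q_{Mesa}.
∂π/∂q_{Mesa} = 291 − 6q_{Mesa} − 2q_{Largo} = 0 ⇒ q_{Mesa} = 48.5 − (1/3)q_{Largo}.
By symmetry q_{Largo} = q_{Mesa}; substituting into the reaction function, (4/3)q_{Mesa} = 48.5 and q_{Mesa} = 36.375.
P_{Mesa} = 327 − 3·36.375 − 2·36.375 = 145.125.

145.125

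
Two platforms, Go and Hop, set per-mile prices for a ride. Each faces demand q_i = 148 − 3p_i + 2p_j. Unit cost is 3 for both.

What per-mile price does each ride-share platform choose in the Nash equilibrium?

Go's profit: π = (p_{Go} − 3)(148 − 3p_{Go} + 2p_{Hop}).
∂π/∂p_{Go} = 157 − 6p_{Go} + 2p_{Hop} = 0 ⇒ p_{Go} = 157/6 + (1/3)p_{Hop}.
Setting p_{Go} = p_{Hop} in the reaction function: p_{Go} = 157/6 + (1/3)p_{Go}, so p_{Go} = (157/6) / (2/3) = 39.25.

39.25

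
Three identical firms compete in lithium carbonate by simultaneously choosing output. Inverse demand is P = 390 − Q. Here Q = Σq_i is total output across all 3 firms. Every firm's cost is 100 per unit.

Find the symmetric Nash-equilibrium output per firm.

A representative firm's profit is π_i = q_i(390 − Q) − 100q_i, with Q = q_i + Σ_{j≠i} q_j.
First-order condition: 290 − 2q_i − Σ_{j≠i} q_j = 0.
In a symmetric equilibrium every firm chooses the same q, so Σ_{j≠i} q_j = 2q. The condition becomes 290 − 4q = 0, giving q = 290/4 = 72.5.

72.5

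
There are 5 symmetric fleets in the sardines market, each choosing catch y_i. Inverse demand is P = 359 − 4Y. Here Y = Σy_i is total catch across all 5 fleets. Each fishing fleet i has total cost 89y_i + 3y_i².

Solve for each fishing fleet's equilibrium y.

9

A representative fishing fleet's profit is π_i = y_i(359 − 4Y) − 89y_i − 3y_i², with Y = y_i + Σ_{j≠i} y_j.
First-order condition: 270 − 14y_i − 4Σ_{j≠i} y_j = 0.
With identical fishing fleets, set every y_j = y: then 270 − 14y − 16y = 0, i.e. y = 270/30 = 9.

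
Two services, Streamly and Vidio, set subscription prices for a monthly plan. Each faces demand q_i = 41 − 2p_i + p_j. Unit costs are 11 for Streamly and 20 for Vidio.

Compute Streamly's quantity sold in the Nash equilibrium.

22.4

Streamly's profit: π = (p_{Streamly} − 11)(41 − 2p_{Streamly} + p_{Vidio}).
∂π/∂p_{Streamly} = 63 − 4p_{Streamly} + p_{Vidio} = 0 ⇒ p_{Streamly} = 15.75 + 0.25p_{Vidio}.
Similarly p_{Vidio} = 20.25 + 0.25p_{Streamly}.
Substituting the second reaction function into the first: p_{Streamly} = 15.75 + 0.25(20.25 + 0.25p_{Streamly}), which gives 0.9375p_{Streamly} = 20.8125 ⇒ p_{Streamly} = 22.2.
Then p_{Vidio} = 20.25 + 0.25·22.2 = 25.8.
q_{Streamly} = 41 − 2·22.2 + 25.8 = 22.4.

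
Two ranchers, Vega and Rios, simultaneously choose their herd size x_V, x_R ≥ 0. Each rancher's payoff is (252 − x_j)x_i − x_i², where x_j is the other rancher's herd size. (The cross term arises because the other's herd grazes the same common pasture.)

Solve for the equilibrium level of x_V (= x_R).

Vega's payoff is (252 − x_R)x_V − x_V².
∂π/∂x_V = 252 − x_R − 2x_V = 0, so x_V = 126 − 0.5x_R.
Setting x_V = x_R in the reaction function: x_V = 126 − 0.5x_V, so x_V = 126 / 1.5 = 84.

84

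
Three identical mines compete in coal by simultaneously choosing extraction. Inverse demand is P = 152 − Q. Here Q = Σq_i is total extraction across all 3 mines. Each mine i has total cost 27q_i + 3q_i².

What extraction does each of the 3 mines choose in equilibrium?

A representative mine's profit is π_i = q_i(152 − Q) − 27q_i − 3q_i², with Q = q_i + Σ_{j≠i} q_j.
First-order condition: 125 − 8q_i − Σ_{j≠i} q_j = 0.
With identical mines, set every q_j = q: then 125 − 8q − 2q = 0, i.e. q = 125/10 = 12.5.

12.5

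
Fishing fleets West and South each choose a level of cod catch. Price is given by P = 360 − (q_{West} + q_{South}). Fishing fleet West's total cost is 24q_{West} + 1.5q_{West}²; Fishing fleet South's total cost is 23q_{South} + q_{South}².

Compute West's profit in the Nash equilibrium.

Fishing fleet West's profit: π = q_{West}(360 − (q_{West} + q_{South})) − 24q_{West} − 1.5q_{West}².
∂π/∂q_{West} = 336 − 5q_{West} − q_{South} = 0, so q_{West} = 67.2 − 0.2q_{South}.
For South: ∂π/∂q_{South} = 337 − 4q_{South} − q_{West} = 0 ⇒ q_{South} = 84.25 − 0.25q_{West}.
Plugging q_{South} into West's best response: q_{West} = 67.2 − 0.2(84.25 − 0.25q_{West}) ⇒ 0.95q_{West} = 50.35, so q_{West} = 53.
Then q_{South} = 84.25 − 0.25·53 = 71.
Price P = 360 − 124 = 236.
West's profit: (236 − 24)·53 − 1.5(53)² = 7022.5.

7022.5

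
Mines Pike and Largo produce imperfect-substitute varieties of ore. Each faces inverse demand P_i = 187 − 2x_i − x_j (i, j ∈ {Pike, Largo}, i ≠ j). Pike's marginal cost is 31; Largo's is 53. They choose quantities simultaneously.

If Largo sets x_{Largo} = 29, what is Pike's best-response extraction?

31.75

Mine Pike's profit: π = x_{Pike}(187 − 2x_{Pike} − x_{Largo}) − 31x_{Pike}.
∂π/∂x_{Pike} = 156 − 4x_{Pike} − x_{Largo} = 0 ⇒ x_{Pike} = 39 − 0.25x_{Largo}.
At x_{Largo} = 29: x_{Pike} = 39 − 0.25·29 = 31.75.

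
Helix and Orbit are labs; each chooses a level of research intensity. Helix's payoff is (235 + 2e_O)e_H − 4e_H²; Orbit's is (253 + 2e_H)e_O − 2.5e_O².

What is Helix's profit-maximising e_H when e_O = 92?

Expanding Helix's payoff: 235e_H + 2e_Oe_H − 4e_H².
∂π/∂e_H = 235 + 2e_O − 8e_H = 0, so e_H = 29.375 + 0.25e_O.
At e_O = 92: e_H = 29.375 + 0.25·92 = 52.375.

52.375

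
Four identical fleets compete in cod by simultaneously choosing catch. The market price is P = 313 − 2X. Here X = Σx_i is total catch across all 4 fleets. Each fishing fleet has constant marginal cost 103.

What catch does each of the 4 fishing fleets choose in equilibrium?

A representative fishing fleet's profit is π_i = x_i(313 − 2X) − 103x_i, with X = x_i + Σ_{j≠i} x_j.
First-order condition: 210 − 4x_i − 2Σ_{j≠i} x_j = 0.
In a symmetric equilibrium every fishing fleet chooses the same x, so Σ_{j≠i} x_j = 3x. The condition becomes 210 − 10x = 0, giving x = 210/10 = 21.

21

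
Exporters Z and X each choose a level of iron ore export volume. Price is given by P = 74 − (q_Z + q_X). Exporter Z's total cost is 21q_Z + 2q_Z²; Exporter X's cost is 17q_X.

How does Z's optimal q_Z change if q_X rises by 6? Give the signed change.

-1

Exporter Z's profit: π = q_Z(74 − (q_Z + q_X)) − 21q_Z − 2q_Z².
∂π/∂q_Z = 53 − 6q_Z − q_X = 0, so q_Z = 53/6 − (1/6)q_X.
The reaction-function slope is −1/6, so a 6-unit rise in q_X moves q_Z by −1/6 × 6 = −1. Z's best response falls — the actions are strategic substitutes.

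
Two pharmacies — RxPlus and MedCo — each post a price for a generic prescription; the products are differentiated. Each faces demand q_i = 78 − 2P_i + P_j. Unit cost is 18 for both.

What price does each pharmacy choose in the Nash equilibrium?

RxPlus's profit: π = (P_{RxPlus} − 18)(78 − 2P_{RxPlus} + P_{MedCo}).
∂π/∂P_{RxPlus} = 114 − 4P_{RxPlus} + P_{MedCo} = 0 ⇒ P_{RxPlus} = 28.5 + 0.25P_{MedCo}.
By symmetry P_{MedCo} = P_{RxPlus}; substituting into the reaction function, 0.75P_{RxPlus} = 28.5 and P_{RxPlus} = 38.

38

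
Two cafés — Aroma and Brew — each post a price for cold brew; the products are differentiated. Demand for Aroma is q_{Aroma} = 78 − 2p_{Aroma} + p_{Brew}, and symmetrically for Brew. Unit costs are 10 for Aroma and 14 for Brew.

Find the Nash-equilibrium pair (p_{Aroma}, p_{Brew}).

33.2, 34.8

Aroma's profit: π = (p_{Aroma} − 10)(78 − 2p_{Aroma} + p_{Brew}).
∂π/∂p_{Aroma} = 98 − 4p_{Aroma} + p_{Brew} = 0 ⇒ p_{Aroma} = 24.5 + 0.25p_{Brew}.
Similarly p_{Brew} = 26.5 + 0.25p_{Aroma}.
Solving the two reaction functions simultaneously: (1 − (0.25)(0.25))p_{Aroma} = 24.5 + 0.25·26.5, so 0.9375p_{Aroma} = 31.125 and p_{Aroma} = 33.2.
Then p_{Brew} = 26.5 + 0.25·33.2 = 34.8.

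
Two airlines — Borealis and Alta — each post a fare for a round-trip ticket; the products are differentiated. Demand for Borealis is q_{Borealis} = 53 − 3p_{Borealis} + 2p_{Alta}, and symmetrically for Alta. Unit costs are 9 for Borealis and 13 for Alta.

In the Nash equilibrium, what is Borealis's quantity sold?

Borealis's profit: π = (p_{Borealis} − 9)(53 − 3p_{Borealis} + 2p_{Alta}).
∂π/∂p_{Borealis} = 80 − 6p_{Borealis} + 2p_{Alta} = 0 ⇒ p_{Borealis} = 40/3 + (1/3)p_{Alta}.
Similarly p_{Alta} = 46/3 + (1/3)p_{Borealis}.
Plugging p_{Alta} into Borealis's best response: p_{Borealis} = 40/3 + (1/3)(46/3 + (1/3)p_{Borealis}) ⇒ (8/9)p_{Borealis} = 166/9, so p_{Borealis} = 20.75.
Then p_{Alta} = 46/3 + (1/3)·20.75 = 22.25.
q_{Borealis} = 53 − 3·20.75 + 2·22.25 = 35.25.

35.25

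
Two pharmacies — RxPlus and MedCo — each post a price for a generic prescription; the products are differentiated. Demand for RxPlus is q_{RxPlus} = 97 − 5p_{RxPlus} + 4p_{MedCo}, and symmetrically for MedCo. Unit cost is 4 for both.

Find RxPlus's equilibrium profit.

RxPlus's profit: π = (p_{RxPlus} − 4)(97 − 5p_{RxPlus} + 4p_{MedCo}).
∂π/∂p_{RxPlus} = 117 − 10p_{RxPlus} + 4p_{MedCo} = 0 ⇒ p_{RxPlus} = 11.7 + 0.4p_{MedCo}.
The game is symmetric, so in equilibrium p_{MedCo} = p_{RxPlus}: the reaction function gives 0.6p_{RxPlus} = 11.7, hence p_{RxPlus} = 19.5.
q_{RxPlus} = 97 − 5·19.5 + 4·19.5 = 77.5.
Profit = (19.5 − 4)·77.5 = 1201.25.

1201.25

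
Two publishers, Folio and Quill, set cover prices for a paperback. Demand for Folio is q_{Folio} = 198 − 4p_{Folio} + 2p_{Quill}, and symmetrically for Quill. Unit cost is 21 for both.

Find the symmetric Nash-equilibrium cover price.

47

Folio's profit: π = (p_{Folio} − 21)(198 − 4p_{Folio} + 2p_{Quill}).
∂π/∂p_{Folio} = 282 − 8p_{Folio} + 2p_{Quill} = 0 ⇒ p_{Folio} = 35.25 + 0.25p_{Quill}.
By symmetry p_{Quill} = p_{Folio}; substituting into the reaction function, 0.75p_{Folio} = 35.25 and p_{Folio} = 47.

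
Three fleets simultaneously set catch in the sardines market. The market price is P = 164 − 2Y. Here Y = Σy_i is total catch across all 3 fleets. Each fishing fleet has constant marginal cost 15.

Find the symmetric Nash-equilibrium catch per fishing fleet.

A representative fishing fleet's profit is π_i = y_i(164 − 2Y) − 15y_i, with Y = y_i + Σ_{j≠i} y_j.
First-order condition: 149 − 4y_i − 2Σ_{j≠i} y_j = 0.
In a symmetric equilibrium every fishing fleet chooses the same y, so Σ_{j≠i} y_j = 2y. The condition becomes 149 − 8y = 0, giving y = 149/8 = 18.625.

18.625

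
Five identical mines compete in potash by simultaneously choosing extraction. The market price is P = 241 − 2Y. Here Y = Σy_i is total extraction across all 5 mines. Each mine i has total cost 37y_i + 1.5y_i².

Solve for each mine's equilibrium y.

13.6

A representative mine's profit is π_i = y_i(241 − 2Y) − 37y_i − 1.5y_i², with Y = y_i + Σ_{j≠i} y_j.
First-order condition: 204 − 7y_i − 2Σ_{j≠i} y_j = 0.
Imposing symmetry (y_j = y for all j) turns Σ_{j≠i} y_j into 4y, so 204 = 15y and y = 13.6.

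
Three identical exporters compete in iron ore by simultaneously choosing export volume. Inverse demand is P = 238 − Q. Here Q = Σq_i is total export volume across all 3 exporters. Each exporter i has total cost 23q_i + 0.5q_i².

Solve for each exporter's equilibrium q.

43

A representative exporter's profit is π_i = q_i(238 − Q) − 23q_i − 0.5q_i², with Q = q_i + Σ_{j≠i} q_j.
First-order condition: 215 − 3q_i − Σ_{j≠i} q_j = 0.
With identical exporters, set every q_j = q: then 215 − 3q − 2q = 0, i.e. q = 215/5 = 43.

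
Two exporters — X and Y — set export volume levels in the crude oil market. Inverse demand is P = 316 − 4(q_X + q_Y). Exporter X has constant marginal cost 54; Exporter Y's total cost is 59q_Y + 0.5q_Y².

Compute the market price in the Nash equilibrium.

Exporter X's profit: π = q_X(316 − 4(q_X + q_Y)) − 54q_X.
∂π/∂q_X = 262 − 8q_X − 4q_Y = 0, so q_X = 32.75 − 0.5q_Y.
For Y: ∂π/∂q_Y = 257 − 9q_Y − 4q_X = 0 ⇒ q_Y = 257/9 − (4/9)q_X.
Solving the two reaction functions simultaneously: (1 − (−0.5)(−4/9))q_X = 32.75 − 0.5·(257/9), so (7/9)q_X = 665/36 and q_X = 23.75.
Then q_Y = 257/9 − (4/9)·23.75 = 18.
Equilibrium price: P = 316 − 4·41.75 = 149.

149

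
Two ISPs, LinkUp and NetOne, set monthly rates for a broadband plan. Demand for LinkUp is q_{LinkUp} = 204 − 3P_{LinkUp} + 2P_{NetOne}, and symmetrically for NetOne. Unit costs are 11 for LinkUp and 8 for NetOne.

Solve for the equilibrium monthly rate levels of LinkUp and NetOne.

58.6875, 57.5625

LinkUp's profit: π = (P_{LinkUp} − 11)(204 − 3P_{LinkUp} + 2P_{NetOne}).
∂π/∂P_{LinkUp} = 237 − 6P_{LinkUp} + 2P_{NetOne} = 0 ⇒ P_{LinkUp} = 39.5 + (1/3)P_{NetOne}.
Similarly P_{NetOne} = 38 + (1/3)P_{LinkUp}.
Solving the two reaction functions simultaneously: (1 − (1/3)(1/3))P_{LinkUp} = 39.5 + (1/3)·38, so (8/9)P_{LinkUp} = 313/6 and P_{LinkUp} = 58.6875.
Then P_{NetOne} = 38 + (1/3)·58.6875 = 57.5625.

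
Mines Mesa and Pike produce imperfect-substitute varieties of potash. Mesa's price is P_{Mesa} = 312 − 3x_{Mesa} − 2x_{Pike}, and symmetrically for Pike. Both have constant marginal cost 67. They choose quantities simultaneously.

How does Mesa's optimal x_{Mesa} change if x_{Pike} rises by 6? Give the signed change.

Mine Mesa's profit: π = x_{Mesa}(312 − 3x_{Mesa} − 2x_{Pike}) − 67x_{Mesa}.
∂π/∂x_{Mesa} = 245 − 6x_{Mesa} − 2x_{Pike} = 0 ⇒ x_{Mesa} = 245/6 − (1/3)x_{Pike}.
The reaction-function slope is −1/3, so a 6-unit rise in x_{Pike} moves x_{Mesa} by −1/3 × 6 = −2. Mesa's best response falls — the actions are strategic substitutes.

-2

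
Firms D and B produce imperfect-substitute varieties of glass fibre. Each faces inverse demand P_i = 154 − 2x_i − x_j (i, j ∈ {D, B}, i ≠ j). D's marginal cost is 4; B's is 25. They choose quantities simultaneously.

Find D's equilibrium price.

66.8

Firm D's profit: π = x_D(154 − 2x_D − x_B) − 4x_D.
∂π/∂x_D = 150 − 4x_D − x_B = 0 ⇒ x_D = 37.5 − 0.25x_B.
Similarly x_B = 32.25 − 0.25x_D.
Solving the two reaction functions simultaneously: (1 − (−0.25)(−0.25))x_D = 37.5 − 0.25·32.25, so 0.9375x_D = 29.4375 and x_D = 31.4.
Then x_B = 32.25 − 0.25·31.4 = 24.4.
P_D = 154 − 2·31.4 − 24.4 = 66.8.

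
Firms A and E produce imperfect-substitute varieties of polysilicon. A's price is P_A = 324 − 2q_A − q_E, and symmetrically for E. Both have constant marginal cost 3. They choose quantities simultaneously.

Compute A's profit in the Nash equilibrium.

Firm A's profit: π = q_A(324 − 2q_A − q_E) − 3q_A.
∂π/∂q_A = 321 − 4q_A − q_E = 0 ⇒ q_A = 80.25 − 0.25q_E.
The game is symmetric, so in equilibrium q_E = q_A: the reaction function gives 1.25q_A = 80.25, hence q_A = 64.2.
P_A = 324 − 2·64.2 − 64.2 = 131.4.
Profit = (131.4 − 3)·64.2 = 8243.28.

8243.28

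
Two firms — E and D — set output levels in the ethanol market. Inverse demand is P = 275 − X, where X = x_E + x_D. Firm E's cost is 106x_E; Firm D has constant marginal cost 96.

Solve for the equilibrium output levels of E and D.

Firm E's profit: π = x_E(275 − (x_E + x_D)) − 106x_E.
∂π/∂x_E = 169 − 2x_E − x_D = 0, so x_E = 84.5 − 0.5x_D.
By the same steps for D: x_D = 89.5 − 0.5x_E.
Plugging x_D into E's best response: x_E = 84.5 − 0.5(89.5 − 0.5x_E) ⇒ 0.75x_E = 39.75, so x_E = 53.
Then x_D = 89.5 − 0.5·53 = 63.

53, 63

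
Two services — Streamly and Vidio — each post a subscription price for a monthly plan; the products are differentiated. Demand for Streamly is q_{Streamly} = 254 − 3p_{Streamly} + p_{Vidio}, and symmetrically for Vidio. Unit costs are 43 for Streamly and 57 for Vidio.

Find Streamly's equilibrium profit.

Streamly's profit: π = (p_{Streamly} − 43)(254 − 3p_{Streamly} + p_{Vidio}).
∂π/∂p_{Streamly} = 383 − 6p_{Streamly} + p_{Vidio} = 0 ⇒ p_{Streamly} = 383/6 + (1/6)p_{Vidio}.
Similarly p_{Vidio} = 425/6 + (1/6)p_{Streamly}.
Solving the two reaction functions simultaneously: (1 − (1/6)(1/6))p_{Streamly} = 383/6 + (1/6)·(425/6), so (35/36)p_{Streamly} = 2723/36 and p_{Streamly} = 77.8.
Then p_{Vidio} = 425/6 + (1/6)·77.8 = 83.8.
q_{Streamly} = 254 − 3·77.8 + 83.8 = 104.4.
Profit = (77.8 − 43)·104.4 = 3633.12.

3633.12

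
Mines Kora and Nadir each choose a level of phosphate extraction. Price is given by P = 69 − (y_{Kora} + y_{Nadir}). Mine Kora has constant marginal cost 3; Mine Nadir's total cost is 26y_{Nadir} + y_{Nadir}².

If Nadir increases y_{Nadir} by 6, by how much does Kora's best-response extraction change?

Mine Kora's profit: π = y_{Kora}(69 − (y_{Kora} + y_{Nadir})) − 3y_{Kora}.
∂π/∂y_{Kora} = 66 − 2y_{Kora} − y_{Nadir} = 0, so y_{Kora} = 33 − 0.5y_{Nadir}.
The reaction-function slope is −0.5, so a 6-unit rise in y_{Nadir} moves y_{Kora} by −0.5 × 6 = −3. Kora's best response falls — the actions are strategic substitutes.

-3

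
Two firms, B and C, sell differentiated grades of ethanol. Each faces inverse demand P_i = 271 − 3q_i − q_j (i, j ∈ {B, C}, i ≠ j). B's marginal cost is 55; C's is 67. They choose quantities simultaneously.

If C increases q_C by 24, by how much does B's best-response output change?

-4

Firm B's profit: π = q_B(271 − 3q_B − q_C) − 55q_B.
∂π/∂q_B = 216 − 6q_B − q_C = 0 ⇒ q_B = 36 − (1/6)q_C.
The reaction-function slope is −1/6, so a 24-unit rise in q_C moves q_B by −1/6 × 24 = −4. B's best response falls — the actions are strategic substitutes.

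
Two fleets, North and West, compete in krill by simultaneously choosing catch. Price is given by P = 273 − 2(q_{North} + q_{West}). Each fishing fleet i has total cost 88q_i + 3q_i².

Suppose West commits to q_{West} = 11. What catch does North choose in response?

16.3

Fishing fleet North's profit: π = q_{North}(273 − 2(q_{North} + q_{West})) − 88q_{North} − 3q_{North}².
∂π/∂q_{North} = 185 − 10q_{North} − 2q_{West} = 0, so q_{North} = 18.5 − 0.2q_{West}.
At q_{West} = 11: q_{North} = 18.5 − 0.2·11 = 16.3.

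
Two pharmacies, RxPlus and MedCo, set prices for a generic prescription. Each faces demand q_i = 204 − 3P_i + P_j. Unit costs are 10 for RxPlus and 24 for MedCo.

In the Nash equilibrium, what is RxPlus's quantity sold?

RxPlus's profit: π = (P_{RxPlus} − 10)(204 − 3P_{RxPlus} + P_{MedCo}).
∂π/∂P_{RxPlus} = 234 − 6P_{RxPlus} + P_{MedCo} = 0 ⇒ P_{RxPlus} = 39 + (1/6)P_{MedCo}.
Similarly P_{MedCo} = 46 + (1/6)P_{RxPlus}.
Plugging P_{MedCo} into RxPlus's best response: P_{RxPlus} = 39 + (1/6)(46 + (1/6)P_{RxPlus}) ⇒ (35/36)P_{RxPlus} = 140/3, so P_{RxPlus} = 48.
Then P_{MedCo} = 46 + (1/6)·48 = 54.
q_{RxPlus} = 204 − 3·48 + 54 = 114.

114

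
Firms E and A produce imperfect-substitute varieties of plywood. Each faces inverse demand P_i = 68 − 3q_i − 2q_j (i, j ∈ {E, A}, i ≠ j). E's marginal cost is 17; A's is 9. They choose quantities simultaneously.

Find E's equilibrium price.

34.625

Firm E's profit: π = q_E(68 − 3q_E − 2q_A) − 17q_E.
∂π/∂q_E = 51 − 6q_E − 2q_A = 0 ⇒ q_E = 8.5 − (1/3)q_A.
Similarly q_A = 59/6 − (1/3)q_E.
Plugging q_A into E's best response: q_E = 8.5 − (1/3)(59/6 − (1/3)q_E) ⇒ (8/9)q_E = 47/9, so q_E = 5.875.
Then q_A = 59/6 − (1/3)·5.875 = 7.875.
P_E = 68 − 3·5.875 − 2·7.875 = 34.625.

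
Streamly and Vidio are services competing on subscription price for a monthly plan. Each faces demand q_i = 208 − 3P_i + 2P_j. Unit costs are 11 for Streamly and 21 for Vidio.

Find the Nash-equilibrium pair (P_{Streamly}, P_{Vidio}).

62.125, 65.875

Streamly's profit: π = (P_{Streamly} − 11)(208 − 3P_{Streamly} + 2P_{Vidio}).
∂π/∂P_{Streamly} = 241 − 6P_{Streamly} + 2P_{Vidio} = 0 ⇒ P_{Streamly} = 241/6 + (1/3)P_{Vidio}.
Similarly P_{Vidio} = 271/6 + (1/3)P_{Streamly}.
Solving the two reaction functions simultaneously: (1 − (1/3)(1/3))P_{Streamly} = 241/6 + (1/3)·(271/6), so (8/9)P_{Streamly} = 497/9 and P_{Streamly} = 62.125.
Then P_{Vidio} = 271/6 + (1/3)·62.125 = 65.875.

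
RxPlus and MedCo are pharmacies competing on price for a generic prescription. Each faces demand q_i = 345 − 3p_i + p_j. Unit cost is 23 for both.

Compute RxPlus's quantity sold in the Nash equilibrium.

RxPlus's profit: π = (p_{RxPlus} − 23)(345 − 3p_{RxPlus} + p_{MedCo}).
∂π/∂p_{RxPlus} = 414 − 6p_{RxPlus} + p_{MedCo} = 0 ⇒ p_{RxPlus} = 69 + (1/6)p_{MedCo}.
The game is symmetric, so in equilibrium p_{MedCo} = p_{RxPlus}: the reaction function gives (5/6)p_{RxPlus} = 69, hence p_{RxPlus} = 82.8.
q_{RxPlus} = 345 − 3·82.8 + 82.8 = 179.4.

179.4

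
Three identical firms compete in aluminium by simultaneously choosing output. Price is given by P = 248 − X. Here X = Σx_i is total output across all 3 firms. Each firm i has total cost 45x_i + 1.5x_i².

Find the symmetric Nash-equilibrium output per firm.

29

A representative firm's profit is π_i = x_i(248 − X) − 45x_i − 1.5x_i², with X = x_i + Σ_{j≠i} x_j.
First-order condition: 203 − 5x_i − Σ_{j≠i} x_j = 0.
Imposing symmetry (x_j = x for all j) turns Σ_{j≠i} x_j into 2x, so 203 = 7x and x = 29.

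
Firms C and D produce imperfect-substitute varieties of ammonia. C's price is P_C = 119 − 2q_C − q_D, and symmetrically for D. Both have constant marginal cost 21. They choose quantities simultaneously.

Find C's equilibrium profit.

768.32

Firm C's profit: π = q_C(119 − 2q_C − q_D) − 21q_C.
∂π/∂q_C = 98 − 4q_C − q_D = 0 ⇒ q_C = 24.5 − 0.25q_D.
Setting q_C = q_D in the reaction function: q_C = 24.5 − 0.25q_C, so q_C = 24.5 / 1.25 = 19.6.
P_C = 119 − 2·19.6 − 19.6 = 60.2.
Profit = (60.2 − 21)·19.6 = 768.32.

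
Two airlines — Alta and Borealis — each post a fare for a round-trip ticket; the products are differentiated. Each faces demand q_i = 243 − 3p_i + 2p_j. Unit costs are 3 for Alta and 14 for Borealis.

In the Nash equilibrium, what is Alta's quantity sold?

Alta's profit: π = (p_{Alta} − 3)(243 − 3p_{Alta} + 2p_{Borealis}).
∂π/∂p_{Alta} = 252 − 6p_{Alta} + 2p_{Borealis} = 0 ⇒ p_{Alta} = 42 + (1/3)p_{Borealis}.
Similarly p_{Borealis} = 47.5 + (1/3)p_{Alta}.
Plugging p_{Borealis} into Alta's best response: p_{Alta} = 42 + (1/3)(47.5 + (1/3)p_{Alta}) ⇒ (8/9)p_{Alta} = 347/6, so p_{Alta} = 65.0625.
Then p_{Borealis} = 47.5 + (1/3)·65.0625 = 69.1875.
q_{Alta} = 243 − 3·65.0625 + 2·69.1875 = 186.1875.

186.1875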